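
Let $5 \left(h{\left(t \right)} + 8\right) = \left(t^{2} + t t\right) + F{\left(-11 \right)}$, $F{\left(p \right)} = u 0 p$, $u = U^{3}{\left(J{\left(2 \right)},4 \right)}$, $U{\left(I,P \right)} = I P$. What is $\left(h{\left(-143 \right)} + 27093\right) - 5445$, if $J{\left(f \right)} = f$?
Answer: $\frac{149098}{5} \approx 29820.0$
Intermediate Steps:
$u = 512$ ($u = \left(2 \cdot 4\right)^{3} = 8^{3} = 512$)
$F{\left(p \right)} = 0$ ($F{\left(p \right)} = 512 \cdot 0 p = 0 p = 0$)
$h{\left(t \right)} = -8 + \frac{2 t^{2}}{5}$ ($h{\left(t \right)} = -8 + \frac{\left(t^{2} + t t\right) + 0}{5} = -8 + \frac{\left(t^{2} + t^{2}\right) + 0}{5} = -8 + \frac{2 t^{2} + 0}{5} = -8 + \frac{2 t^{2}}{5}$)
$\left(h{\left(-143 \right)} + 27093\right) - 5445 = \left(\left(-8 + \frac{2 \left(-143\right)^{2}}{5}\right) + 27093\right) - 5445 = \left(\left(-8 + \frac{2}{5} \cdot 20449\right) + 27093\right) - 5445 = \left(\left(-8 + \frac{40898}{5}\right) + 27093\right) - 5445 = \left(\frac{40858}{5} + 27093\right) - 5445 = \frac{176323}{5} - 5445 = \frac{149098}{5}$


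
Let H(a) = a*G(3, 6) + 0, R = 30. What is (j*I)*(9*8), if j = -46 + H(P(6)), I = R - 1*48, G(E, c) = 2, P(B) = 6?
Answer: 44064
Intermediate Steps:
I = -18 (I = 30 - 1*48 = 30 - 48 = -18)
H(a) = 2*a (H(a) = a*2 + 0 = 2*a + 0 = 2*a)
j = -34 (j = -46 + 2*6 = -46 + 12 = -34)
(j*I)*(9*8) = (-34*(-18))*(9*8) = 612*72 = 44064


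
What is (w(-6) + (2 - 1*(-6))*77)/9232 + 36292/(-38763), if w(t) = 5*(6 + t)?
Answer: -38896217/44732502 ≈ -0.86953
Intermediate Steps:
w(t) = 30 + 5*t
(w(-6) + (2 - 1*(-6))*77)/9232 + 36292/(-38763) = ((30 + 5*(-6)) + (2 - 1*(-6))*77)/9232 + 36292/(-38763) = ((30 - 30) + (2 + 6)*77)*(1/9232) + 36292*(-1/38763) = (0 + 8*77)*(1/9232) - 36292/38763 = (0 + 616)*(1/9232) - 36292/38763 = 616*(1/9232) - 36292/38763 = 77/1154 - 36292/38763 = -38896217/44732502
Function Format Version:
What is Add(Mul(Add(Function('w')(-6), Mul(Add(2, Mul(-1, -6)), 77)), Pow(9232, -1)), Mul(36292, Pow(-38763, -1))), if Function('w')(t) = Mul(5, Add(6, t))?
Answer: Rational(-38896217, 44732502) ≈ -0.86953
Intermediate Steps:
Function('w')(t) = Add(30, Mul(5, t))
Add(Mul(Add(Function('w')(-6), Mul(Add(2, Mul(-1, -6)), 77)), Pow(9232, -1)), Mul(36292, Pow(-38763, -1))) = Add(Mul(Add(Add(30, Mul(5, -6)), Mul(Add(2, Mul(-1, -6)), 77)), Pow(9232, -1)), Mul(36292, Pow(-38763, -1))) = Add(Mul(Add(Add(30, -30), Mul(Add(2, 6), 77)), Rational(1, 9232)), Mul(36292, Rational(-1, 38763))) = Add(Mul(Add(0, Mul(8, 77)), Rational(1, 9232)), Rational(-36292, 38763)) = Add(Mul(Add(0, 616), Rational(1, 9232)), Rational(-36292, 38763)) = Add(Mul(616, Rational(1, 9232)), Rational(-36292, 38763)) = Add(Rational(77, 1154), Rational(-36292, 38763)) = Rational(-38896217, 44732502)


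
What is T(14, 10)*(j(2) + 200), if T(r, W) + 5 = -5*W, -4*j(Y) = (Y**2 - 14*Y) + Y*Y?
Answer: -11275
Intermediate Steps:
j(Y) = -Y**2/2 + 7*Y/2 (j(Y) = -((Y**2 - 14*Y) + Y*Y)/4 = -((Y**2 - 14*Y) + Y**2)/4 = -(-14*Y + 2*Y**2)/4 = -Y**2/2 + 7*Y/2)
T(r, W) = -5 - 5*W
T(14, 10)*(j(2) + 200) = (-5 - 5*10)*((1/2)*2*(7 - 1*2) + 200) = (-5 - 50)*((1/2)*2*(7 - 2) + 200) = -55*((1/2)*2*5 + 200) = -55*(5 + 200) = -55*205 = -11275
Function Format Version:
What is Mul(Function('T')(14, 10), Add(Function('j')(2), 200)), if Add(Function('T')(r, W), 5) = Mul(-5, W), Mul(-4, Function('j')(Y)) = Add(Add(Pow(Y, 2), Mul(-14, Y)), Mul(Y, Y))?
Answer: -11275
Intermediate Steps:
Function('j')(Y) = Add(Mul(Rational(-1, 2), Pow(Y, 2)), Mul(Rational(7, 2), Y)) (Function('j')(Y) = Mul(Rational(-1, 4), Add(Add(Pow(Y, 2), Mul(-14, Y)), Mul(Y, Y))) = Mul(Rational(-1, 4), Add(Add(Pow(Y, 2), Mul(-14, Y)), Pow(Y, 2))) = Mul(Rational(-1, 4), Add(Mul(-14, Y), Mul(2, Pow(Y, 2)))) = Add(Mul(Rational(-1, 2), Pow(Y, 2)), Mul(Rational(7, 2), Y)))
Function('T')(r, W) = Add(-5, Mul(-5, W))
Mul(Function('T')(14, 10), Add(Function('j')(2), 200)) = Mul(Add(-5, Mul(-5, 10)), Add(Mul(Rational(1, 2), 2, Add(7, Mul(-1, 2))), 200)) = Mul(Add(-5, -50), Add(Mul(Rational(1, 2), 2, Add(7, -2)), 200)) = Mul(-55, Add(Mul(Rational(1, 2), 2, 5), 200)) = Mul(-55, Add(5, 200)) = Mul(-55, 205) = -11275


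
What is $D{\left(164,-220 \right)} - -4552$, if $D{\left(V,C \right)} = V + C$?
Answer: $4496$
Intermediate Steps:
$D{\left(V,C \right)} = C + V$
$D{\left(164,-220 \right)} - -4552 = \left(-220 + 164\right) - -4552 = -56 + 4552 = 4496$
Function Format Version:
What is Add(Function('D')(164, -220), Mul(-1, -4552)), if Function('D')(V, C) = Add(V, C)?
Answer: 4496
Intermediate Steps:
Function('D')(V, C) = Add(C, V)
Add(Function('D')(164, -220), Mul(-1, -4552)) = Add(Add(-220, 164), Mul(-1, -4552)) = Add(-56, 4552) = 4496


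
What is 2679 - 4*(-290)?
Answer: 3839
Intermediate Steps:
2679 - 4*(-290) = 2679 + 1160 = 3839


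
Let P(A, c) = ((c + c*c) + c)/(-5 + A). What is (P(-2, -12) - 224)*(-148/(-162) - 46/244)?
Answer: -6047260/34587 ≈ -174.84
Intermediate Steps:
P(A, c) = (c² + 2*c)/(-5 + A) (P(A, c) = ((c + c²) + c)/(-5 + A) = (c² + 2*c)/(-5 + A))
(P(-2, -12) - 224)*(-148/(-162) - 46/244) = (-12*(2 - 12)/(-5 - 2) - 224)*(-148/(-162) - 46/244) = (-12*(-10)/(-7) - 224)*(-148*(-1/162) - 46*1/244) = (-12*(-⅐)*(-10) - 224)*(74/81 - 23/122) = (-120/7 - 224)*(7165/9882) = -1688/7*7165/9882 = -6047260/34587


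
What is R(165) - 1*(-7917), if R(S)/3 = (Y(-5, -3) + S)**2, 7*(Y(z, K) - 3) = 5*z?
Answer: 4362336/49 ≈ 89027.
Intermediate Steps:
Y(z, K) = 3 + 5*z/7 (Y(z, K) = 3 + (5*z)/7 = 3 + 5*z/7)
R(S) = 3*(-4/7 + S)**2 (R(S) = 3*((3 + (5/7)*(-5)) + S)**2 = 3*((3 - 25/7) + S)**2 = 3*(-4/7 + S)**2)
R(165) - 1*(-7917) = 3*(-4 + 7*165)**2/49 - 1*(-7917) = 3*(-4 + 1155)**2/49 + 7917 = (3/49)*1151**2 + 7917 = (3/49)*1324801 + 7917 = 3974403/49 + 7917 = 4362336/49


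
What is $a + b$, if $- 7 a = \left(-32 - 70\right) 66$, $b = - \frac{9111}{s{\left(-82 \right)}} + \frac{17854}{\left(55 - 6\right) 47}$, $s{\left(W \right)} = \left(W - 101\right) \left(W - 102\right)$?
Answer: $\frac{25052628557}{25848872} \approx 969.2$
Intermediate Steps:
$s{\left(W \right)} = \left(-102 + W\right) \left(-101 + W\right)$ ($s{\left(W \right)} = \left(-101 + W\right) \left(-102 + W\right) = \left(-102 + W\right) \left(-101 + W\right)$)
$b = \frac{193399085}{25848872}$ ($b = - \frac{9111}{10302 + \left(-82\right)^{2} - -16646} + \frac{17854}{\left(55 - 6\right) 47} = - \frac{9111}{10302 + 6724 + 16646} + \frac{17854}{49 \cdot 47} = - \frac{9111}{33672} + \frac{17854}{2303} = \left(-9111\right) \frac{1}{33672} + 17854 \cdot \frac{1}{2303} = - \frac{3037}{11224} + \frac{17854}{2303} = \frac{193399085}{25848872} \approx 7.4819$)
$a = \frac{6732}{7}$ ($a = - \frac{\left(-32 - 70\right) 66}{7} = - \frac{\left(-102\right) 66}{7} = \left(- \frac{1}{7}\right) \left(-6732\right) = \frac{6732}{7} \approx 961.71$)
$a + b = \frac{6732}{7} + \frac{193399085}{25848872} = \frac{25052628557}{25848872}$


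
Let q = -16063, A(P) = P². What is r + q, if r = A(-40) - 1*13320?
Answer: -27783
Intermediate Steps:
r = -11720 (r = (-40)² - 1*13320 = 1600 - 13320 = -11720)
r + q = -11720 - 16063 = -27783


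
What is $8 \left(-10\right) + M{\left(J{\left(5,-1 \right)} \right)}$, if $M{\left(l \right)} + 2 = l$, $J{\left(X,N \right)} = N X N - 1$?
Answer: $-78$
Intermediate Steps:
$J{\left(X,N \right)} = -1 + X N^{2}$ ($J{\left(X,N \right)} = X N^{2} - 1 = -1 + X N^{2}$)
$M{\left(l \right)} = -2 + l$
$8 \left(-10\right) + M{\left(J{\left(5,-1 \right)} \right)} = 8 \left(-10\right) - \left(3 - 5\right) = -80 + \left(-2 + \left(-1 + 5 \cdot 1\right)\right) = -80 + \left(-2 + \left(-1 + 5\right)\right) = -80 + \left(-2 + 4\right) = -80 + 2 = -78$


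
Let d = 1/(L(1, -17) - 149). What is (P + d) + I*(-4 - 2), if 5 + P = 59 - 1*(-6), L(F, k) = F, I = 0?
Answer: 8879/148 ≈ 59.993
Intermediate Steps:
d = -1/148 (d = 1/(1 - 149) = 1/(-148) = -1/148 ≈ -0.0067568)
P = 60 (P = -5 + (59 - 1*(-6)) = -5 + (59 + 6) = -5 + 65 = 60)
(P + d) + I*(-4 - 2) = (60 - 1/148) + 0*(-4 - 2) = 8879/148 + 0*(-6) = 8879/148 + 0 = 8879/148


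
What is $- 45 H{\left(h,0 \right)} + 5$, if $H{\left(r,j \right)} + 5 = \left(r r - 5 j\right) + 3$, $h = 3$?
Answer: $-310$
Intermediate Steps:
$H{\left(r,j \right)} = -2 + r^{2} - 5 j$ ($H{\left(r,j \right)} = -5 - \left(-3 + 5 j - r r\right) = -5 - \left(-3 - r^{2} + 5 j\right) = -5 + \left(3 + r^{2} - 5 j\right) = -2 + r^{2} - 5 j$)
$- 45 H{\left(h,0 \right)} + 5 = - 45 \left(-2 + 3^{2} - 0\right) + 5 = - 45 \left(-2 + 9 + 0\right) + 5 = \left(-45\right) 7 + 5 = -315 + 5 = -310$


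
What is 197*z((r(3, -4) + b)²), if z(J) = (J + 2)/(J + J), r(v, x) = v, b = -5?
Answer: 591/4 ≈ 147.75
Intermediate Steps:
z(J) = (2 + J)/(2*J) (z(J) = (2 + J)/((2*J)) = (2 + J)*(1/(2*J)) = (2 + J)/(2*J))
197*z((r(3, -4) + b)²) = 197*((2 + (3 - 5)²)/(2*((3 - 5)²))) = 197*((2 + (-2)²)/(2*((-2)²))) = 197*((½)*(2 + 4)/4) = 197*((½)*(¼)*6) = 197*(¾) = 591/4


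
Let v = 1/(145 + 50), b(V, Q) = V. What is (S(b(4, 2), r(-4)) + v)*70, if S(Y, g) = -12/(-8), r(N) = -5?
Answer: 4109/39 ≈ 105.36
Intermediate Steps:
S(Y, g) = 3/2 (S(Y, g) = -12*(-⅛) = 3/2)
v = 1/195 ≈ 0.0051282
(S(b(4, 2), r(-4)) + v)*70 = (3/2 + 1/195)*70 = (587/390)*70 = 4109/39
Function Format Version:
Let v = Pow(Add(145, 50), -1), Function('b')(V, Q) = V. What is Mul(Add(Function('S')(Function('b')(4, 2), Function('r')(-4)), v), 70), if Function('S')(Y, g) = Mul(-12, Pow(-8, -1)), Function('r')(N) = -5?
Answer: Rational(4109, 39) ≈ 105.36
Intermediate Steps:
Function('S')(Y, g) = Rational(3, 2) (Function('S')(Y, g) = Mul(-12, Rational(-1, 8)) = Rational(3, 2))
v = Rational(1, 195) (v = Pow(195, -1) = Rational(1, 195) ≈ 0.0051282)
Mul(Add(Function('S')(Function('b')(4, 2), Function('r')(-4)), v), 70) = Mul(Add(Rational(3, 2), Rational(1, 195)), 70) = Mul(Rational(587, 390), 70) = Rational(4109, 39)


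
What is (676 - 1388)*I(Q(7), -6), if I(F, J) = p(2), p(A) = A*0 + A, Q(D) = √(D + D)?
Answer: -1424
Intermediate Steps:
Q(D) = √2*√D (Q(D) = √(2*D) = √2*√D)
p(A) = A (p(A) = 0 + A = A)
I(F, J) = 2
(676 - 1388)*I(Q(7), -6) = (676 - 1388)*2 = -712*2 = -1424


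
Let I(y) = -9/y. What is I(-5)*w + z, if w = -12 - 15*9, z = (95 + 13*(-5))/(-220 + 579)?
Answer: -474807/1795 ≈ -264.52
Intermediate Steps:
z = 30/359 (z = (95 - 65)/359 = 30*(1/359) = 30/359 ≈ 0.083565)
w = -147 (w = -12 - 135 = -147)
I(-5)*w + z = -9/(-5)*(-147) + 30/359 = -9*(-1/5)*(-147) + 30/359 = (9/5)*(-147) + 30/359 = -1323/5 + 30/359 = -474807/1795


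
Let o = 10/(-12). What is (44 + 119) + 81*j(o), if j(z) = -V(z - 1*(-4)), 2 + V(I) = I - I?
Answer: 325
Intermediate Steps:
V(I) = -2 (V(I) = -2 + (I - I) = -2 + 0 = -2)
o = -⅚ (o = 10*(-1/12) = -⅚ ≈ -0.83333)
j(z) = 2 (j(z) = -1*(-2) = 2)
(44 + 119) + 81*j(o) = (44 + 119) + 81*2 = 163 + 162 = 325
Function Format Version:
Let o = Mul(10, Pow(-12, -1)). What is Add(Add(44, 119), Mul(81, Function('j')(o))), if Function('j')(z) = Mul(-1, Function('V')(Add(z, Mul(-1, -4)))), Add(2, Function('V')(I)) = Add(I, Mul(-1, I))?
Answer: 325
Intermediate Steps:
Function('V')(I) = -2 (Function('V')(I) = Add(-2, Add(I, Mul(-1, I))) = Add(-2, 0) = -2)
o = Rational(-5, 6) (o = Mul(10, Rational(-1, 12)) = Rational(-5, 6) ≈ -0.83333)
Function('j')(z) = 2 (Function('j')(z) = Mul(-1, -2) = 2)
Add(Add(44, 119), Mul(81, Function('j')(o))) = Add(Add(44, 119), Mul(81, 2)) = Add(163, 162) = 325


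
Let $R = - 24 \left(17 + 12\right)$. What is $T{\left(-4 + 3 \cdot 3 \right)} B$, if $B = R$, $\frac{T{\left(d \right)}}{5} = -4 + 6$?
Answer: $-6960$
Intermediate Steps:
$R = -696$ ($R = \left(-24\right) 29 = -696$)
$T{\left(d \right)} = 10$ ($T{\left(d \right)} = 5 \left(-4 + 6\right) = 5 \cdot 2 = 10$)
$B = -696$
$T{\left(-4 + 3 \cdot 3 \right)} B = 10 \left(-696\right) = -6960$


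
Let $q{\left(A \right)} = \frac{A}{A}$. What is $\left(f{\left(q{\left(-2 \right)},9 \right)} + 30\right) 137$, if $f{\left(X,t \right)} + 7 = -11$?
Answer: $1644$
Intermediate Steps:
$q{\left(A \right)} = 1$
$f{\left(X,t \right)} = -18$ ($f{\left(X,t \right)} = -7 - 11 = -18$)
$\left(f{\left(q{\left(-2 \right)},9 \right)} + 30\right) 137 = \left(-18 + 30\right) 137 = 12 \cdot 137 = 1644$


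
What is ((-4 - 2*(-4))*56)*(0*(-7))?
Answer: 0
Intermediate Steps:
((-4 - 2*(-4))*56)*(0*(-7)) = ((-4 + 8)*56)*0 = (4*56)*0 = 224*0 = 0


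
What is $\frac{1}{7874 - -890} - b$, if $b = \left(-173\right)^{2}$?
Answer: $- \frac{262297755}{8764} \approx -29929.0$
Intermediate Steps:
$b = 29929$
$\frac{1}{7874 - -890} - b = \frac{1}{7874 - -890} - 29929 = \frac{1}{7874 + 890} - 29929 = \frac{1}{8764} - 29929 = - \frac{262297755}{8764}$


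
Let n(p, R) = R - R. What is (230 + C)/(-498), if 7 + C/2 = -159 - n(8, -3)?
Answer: 17/83 ≈ 0.20482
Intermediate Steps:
n(p, R) = 0
C = -332 (C = -14 + 2*(-159 - 1*0) = -14 + 2*(-159 + 0) = -14 + 2*(-159) = -14 - 318 = -332)
(230 + C)/(-498) = (230 - 332)/(-498) = -1/498*(-102) = 17/83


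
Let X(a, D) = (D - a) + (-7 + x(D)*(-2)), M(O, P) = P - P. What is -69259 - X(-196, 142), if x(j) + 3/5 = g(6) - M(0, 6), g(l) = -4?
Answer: -347996/5 ≈ -69599.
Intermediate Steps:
M(O, P) = 0
x(j) = -23/5 (x(j) = -⅗ + (-4 - 1*0) = -⅗ + (-4 + 0) = -⅗ - 4 = -23/5)
X(a, D) = 11/5 + D - a (X(a, D) = (D - a) + (-7 - 23/5*(-2)) = (D - a) + (-7 + 46/5) = (D - a) + 11/5 = 11/5 + D - a)
-69259 - X(-196, 142) = -69259 - (11/5 + 142 - 1*(-196)) = -69259 - (11/5 + 142 + 196) = -69259 - 1*1701/5 = -69259 - 1701/5 = -347996/5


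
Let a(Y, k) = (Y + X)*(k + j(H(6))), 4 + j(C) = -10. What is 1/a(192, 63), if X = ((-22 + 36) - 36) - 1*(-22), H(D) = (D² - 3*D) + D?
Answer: 1/9408 ≈ 0.00010629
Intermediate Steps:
H(D) = D² - 2*D
X = 0 (X = (14 - 36) + 22 = -22 + 22 = 0)
j(C) = -14 (j(C) = -4 - 10 = -14)
a(Y, k) = Y*(-14 + k) (a(Y, k) = (Y + 0)*(k - 14) = Y*(-14 + k))
1/a(192, 63) = 1/(192*(-14 + 63)) = 1/(192*49) = 1/9408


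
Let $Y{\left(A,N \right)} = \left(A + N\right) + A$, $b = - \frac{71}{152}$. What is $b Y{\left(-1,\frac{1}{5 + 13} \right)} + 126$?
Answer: $\frac{347221}{2736} \approx 126.91$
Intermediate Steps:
$b = - \frac{71}{152}$ ($b = \left(-71\right) \frac{1}{152} = - \frac{71}{152} \approx -0.46711$)
$Y{\left(A,N \right)} = N + 2 A$
$b Y{\left(-1,\frac{1}{5 + 13} \right)} + 126 = - \frac{71 \left(\frac{1}{5 + 13} + 2 \left(-1\right)\right)}{152} + 126 = - \frac{71 \left(\frac{1}{18} - 2\right)}{152} + 126 = \left(- \frac{71}{152}\right) \left(- \frac{35}{18}\right) + 126 = \frac{2485}{2736} + 126 = \frac{347221}{2736}$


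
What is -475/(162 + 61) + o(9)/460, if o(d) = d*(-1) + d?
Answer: -475/223 ≈ -2.1300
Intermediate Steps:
o(d) = 0 (o(d) = -d + d = 0)
-475/(162 + 61) + o(9)/460 = -475/(162 + 61) + 0/460 = -475/223 + 0*(1/460) = -475*1/223 + 0 = -475/223 + 0 = -475/223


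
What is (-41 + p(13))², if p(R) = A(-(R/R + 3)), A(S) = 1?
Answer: 1600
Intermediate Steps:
p(R) = 1
(-41 + p(13))² = (-41 + 1)² = (-40)² = 1600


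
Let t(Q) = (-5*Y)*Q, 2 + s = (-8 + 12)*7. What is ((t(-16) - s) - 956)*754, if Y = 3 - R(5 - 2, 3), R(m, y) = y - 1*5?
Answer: -438828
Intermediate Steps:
R(m, y) = -5 + y (R(m, y) = y - 5 = -5 + y)
s = 26 (s = -2 + (-8 + 12)*7 = -2 + 4*7 = -2 + 28 = 26)
Y = 5 (Y = 3 - (-5 + 3) = 3 - 1*(-2) = 3 + 2 = 5)
t(Q) = -25*Q (t(Q) = (-5*5)*Q = -25*Q)
((t(-16) - s) - 956)*754 = ((-25*(-16) - 1*26) - 956)*754 = ((400 - 26) - 956)*754 = (374 - 956)*754 = -582*754 = -438828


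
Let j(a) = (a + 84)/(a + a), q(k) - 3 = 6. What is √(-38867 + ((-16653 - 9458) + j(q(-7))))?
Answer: I*√2339022/6 ≈ 254.9*I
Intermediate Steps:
q(k) = 9 (q(k) = 3 + 6 = 9)
j(a) = (84 + a)/(2*a) (j(a) = (84 + a)/((2*a)) = (84 + a)*(1/(2*a)) = (84 + a)/(2*a))
√(-38867 + ((-16653 - 9458) + j(q(-7)))) = √(-38867 + ((-16653 - 9458) + (½)*(84 + 9)/9)) = √(-38867 + (-26111 + (½)*(⅑)*93)) = √(-38867 + (-26111 + 31/6)) = √(-38867 - 156635/6) = √(-389837/6) = I*√2339022/6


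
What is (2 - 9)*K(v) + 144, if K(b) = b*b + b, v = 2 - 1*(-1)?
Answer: 60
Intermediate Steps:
v = 3 (v = 2 + 1 = 3)
K(b) = b + b² (K(b) = b² + b = b + b²)
(2 - 9)*K(v) + 144 = (2 - 9)*(3*(1 + 3)) + 144 = (2 - 3*3)*(3*4) + 144 = (2 - 9)*12 + 144 = -7*12 + 144 = -84 + 144 = 60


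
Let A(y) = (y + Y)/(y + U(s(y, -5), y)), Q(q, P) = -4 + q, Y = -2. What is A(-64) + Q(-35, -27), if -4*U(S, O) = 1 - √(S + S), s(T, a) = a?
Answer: -2508453/66059 + 264*I*√10/66059 ≈ -37.973 + 0.012638*I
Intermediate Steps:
U(S, O) = -¼ + √2*√S/4 (U(S, O) = -(1 - √(S + S))/4 = -(1 - √(2*S))/4 = -(1 - √2*√S)/4 = -¼ + √2*√S/4)
A(y) = (-2 + y)/(-¼ + y + I*√10/4) (A(y) = (y - 2)/(y + (-¼ + √2*√(-5)/4)) = (-2 + y)/(y + (-¼ + √2*(I*√5)/4)) = (-2 + y)/(y + (-¼ + I*√10/4)) = (-2 + y)/(-¼ + y + I*√10/4))
A(-64) + Q(-35, -27) = 4*(-2 - 64)/(-1 + 4*(-64) + I*√10) + (-4 - 35) = 4*(-66)/(-1 - 256 + I*√10) - 39 = 4*(-66)/(-257 + I*√10) - 39 = -264/(-257 + I*√10) - 39 = -39 - 264/(-257 + I*√10)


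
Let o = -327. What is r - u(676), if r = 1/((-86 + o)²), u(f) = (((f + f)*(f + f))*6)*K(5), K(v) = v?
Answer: -9353512721279/170569 ≈ -5.4837e+7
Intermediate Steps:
u(f) = 120*f² (u(f) = (((f + f)*(f + f))*6)*5 = (((2*f)*(2*f))*6)*5 = ((4*f²)*6)*5 = (24*f²)*5 = 120*f²)
r = 1/170569 (r = 1/((-86 - 327)²) = 1/((-413)²) = 1/170569 ≈ 5.8627e-6)
r - u(676) = 1/170569 - 120*676² = 1/170569 - 120*456976 = 1/170569 - 1*54837120 = 1/170569 - 54837120 = -9353512721279/170569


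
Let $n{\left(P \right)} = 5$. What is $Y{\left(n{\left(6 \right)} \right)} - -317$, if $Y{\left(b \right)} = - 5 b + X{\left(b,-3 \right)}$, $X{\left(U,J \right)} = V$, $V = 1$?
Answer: $293$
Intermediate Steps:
$X{\left(U,J \right)} = 1$
$Y{\left(b \right)} = 1 - 5 b$ ($Y{\left(b \right)} = - 5 b + 1 = 1 - 5 b$)
$Y{\left(n{\left(6 \right)} \right)} - -317 = \left(1 - 25\right) - -317 = \left(1 - 25\right) + 317 = -24 + 317 = 293$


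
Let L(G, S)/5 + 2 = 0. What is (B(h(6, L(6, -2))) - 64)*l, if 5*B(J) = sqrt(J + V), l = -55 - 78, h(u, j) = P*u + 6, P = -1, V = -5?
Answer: 8512 - 133*I*sqrt(5)/5 ≈ 8512.0 - 59.479*I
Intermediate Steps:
L(G, S) = -10 (L(G, S) = -10 + 5*0 = -10 + 0 = -10)
h(u, j) = 6 - u (h(u, j) = -u + 6 = 6 - u)
l = -133
B(J) = sqrt(-5 + J)/5 (B(J) = sqrt(J - 5)/5 = sqrt(-5 + J)/5)
(B(h(6, L(6, -2))) - 64)*l = (sqrt(-5 + (6 - 1*6))/5 - 64)*(-133) = (sqrt(-5 + (6 - 6))/5 - 64)*(-133) = (sqrt(-5 + 0)/5 - 64)*(-133) = (sqrt(-5)/5 - 64)*(-133) = ((I*sqrt(5))/5 - 64)*(-133) = (I*sqrt(5)/5 - 64)*(-133) = (-64 + I*sqrt(5)/5)*(-133) = 8512 - 133*I*sqrt(5)/5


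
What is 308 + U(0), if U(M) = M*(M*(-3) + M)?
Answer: 308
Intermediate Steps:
U(M) = -2*M**2 (U(M) = M*(-3*M + M) = M*(-2*M) = -2*M**2)
308 + U(0) = 308 - 2*0**2 = 308 - 2*0 = 308 + 0 = 308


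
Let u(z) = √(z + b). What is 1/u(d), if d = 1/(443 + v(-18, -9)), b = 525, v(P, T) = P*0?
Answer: √1609862/29072 ≈ 0.043643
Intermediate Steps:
v(P, T) = 0
d = 1/443 (d = 1/(443 + 0) = 1/443 ≈ 0.0022573)
u(z) = √(525 + z) (u(z) = √(z + 525) = √(525 + z))
1/u(d) = 1/(√(525 + 1/443)) = 1/(√(232576/443)) = 1/(8*√1609862/443) = √1609862/29072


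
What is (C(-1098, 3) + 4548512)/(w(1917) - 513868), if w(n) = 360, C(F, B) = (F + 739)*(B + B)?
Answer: -2273179/256754 ≈ -8.8535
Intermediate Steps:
C(F, B) = 2*B*(739 + F) (C(F, B) = (739 + F)*(2*B) = 2*B*(739 + F))
(C(-1098, 3) + 4548512)/(w(1917) - 513868) = (2*3*(739 - 1098) + 4548512)/(360 - 513868) = (2*3*(-359) + 4548512)/(-513508) = (-2154 + 4548512)*(-1/513508) = 4546358*(-1/513508) = -2273179/256754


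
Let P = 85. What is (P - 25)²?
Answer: 3600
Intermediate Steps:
(P - 25)² = (85 - 25)² = 60² = 3600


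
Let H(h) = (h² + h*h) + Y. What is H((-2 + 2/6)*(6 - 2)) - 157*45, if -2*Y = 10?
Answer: -62830/9 ≈ -6981.1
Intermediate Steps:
Y = -5 (Y = -½*10 = -5)
H(h) = -5 + 2*h² (H(h) = (h² + h*h) - 5 = (h² + h²) - 5 = 2*h² - 5 = -5 + 2*h²)
H((-2 + 2/6)*(6 - 2)) - 157*45 = (-5 + 2*((-2 + 2/6)*(6 - 2))²) - 157*45 = (-5 + 2*((-2 + 2*(⅙))*4)²) - 7065 = (-5 + 2*((-2 + ⅓)*4)²) - 7065 = (-5 + 2*(-5/3*4)²) - 7065 = (-5 + 2*(-20/3)²) - 7065 = (-5 + 2*(400/9)) - 7065 = (-5 + 800/9) - 7065 = 755/9 - 7065 = -62830/9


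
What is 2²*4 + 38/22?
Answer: 195/11 ≈ 17.727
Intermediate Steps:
2²*4 + 38/22 = 4*4 + 38*(1/22) = 16 + 19/11 = 195/11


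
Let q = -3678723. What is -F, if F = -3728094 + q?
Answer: 7406817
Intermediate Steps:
F = -7406817 (F = -3728094 - 3678723 = -7406817)
-F = -1*(-7406817) = 7406817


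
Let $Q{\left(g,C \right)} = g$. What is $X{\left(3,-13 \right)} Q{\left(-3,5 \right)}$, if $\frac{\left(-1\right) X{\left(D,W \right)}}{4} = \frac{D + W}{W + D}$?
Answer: $12$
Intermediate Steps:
$X{\left(D,W \right)} = -4$ ($X{\left(D,W \right)} = - 4 \frac{D + W}{W + D} = - 4 \frac{D + W}{D + W} = \left(-4\right) 1 = -4$)
$X{\left(3,-13 \right)} Q{\left(-3,5 \right)} = \left(-4\right) \left(-3\right) = 12$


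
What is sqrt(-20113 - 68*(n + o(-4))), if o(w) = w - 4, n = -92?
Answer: I*sqrt(13313) ≈ 115.38*I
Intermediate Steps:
o(w) = -4 + w
sqrt(-20113 - 68*(n + o(-4))) = sqrt(-20113 - 68*(-92 + (-4 - 4))) = sqrt(-20113 - 68*(-92 - 8)) = sqrt(-20113 - 68*(-100)) = sqrt(-20113 + 6800) = sqrt(-13313) = I*sqrt(13313)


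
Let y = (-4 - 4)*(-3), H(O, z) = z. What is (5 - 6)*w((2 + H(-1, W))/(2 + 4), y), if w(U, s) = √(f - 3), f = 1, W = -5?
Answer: -I*√2 ≈ -1.4142*I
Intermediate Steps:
y = 24 (y = -8*(-3) = 24)
w(U, s) = I*√2 (w(U, s) = √(1 - 3) = √(-2) = I*√2)
(5 - 6)*w((2 + H(-1, W))/(2 + 4), y) = (5 - 6)*(I*√2) = -I*√2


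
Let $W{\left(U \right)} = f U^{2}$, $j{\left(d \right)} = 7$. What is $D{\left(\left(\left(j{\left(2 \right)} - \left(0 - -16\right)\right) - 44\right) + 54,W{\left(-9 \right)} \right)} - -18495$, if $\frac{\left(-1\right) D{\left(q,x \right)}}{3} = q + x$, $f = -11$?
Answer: $21165$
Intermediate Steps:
$W{\left(U \right)} = - 11 U^{2}$
$D{\left(q,x \right)} = - 3 q - 3 x$ ($D{\left(q,x \right)} = - 3 \left(q + x\right) = - 3 q - 3 x$)
$D{\left(\left(\left(j{\left(2 \right)} - \left(0 - -16\right)\right) - 44\right) + 54,W{\left(-9 \right)} \right)} - -18495 = \left(- 3 \left(\left(\left(7 - \left(0 - -16\right)\right) - 44\right) + 54\right) - 3 \left(- 11 \left(-9\right)^{2}\right)\right) - -18495 = \left(- 3 \left(\left(\left(7 - \left(0 + 16\right)\right) - 44\right) + 54\right) - 3 \left(\left(-11\right) 81\right)\right) + 18495 = \left(- 3 \left(\left(\left(7 - 16\right) - 44\right) + 54\right) - -2673\right) + 18495 = \left(- 3 \left(\left(\left(7 - 16\right) - 44\right) + 54\right) + 2673\right) + 18495 = \left(- 3 \left(\left(-9 - 44\right) + 54\right) + 2673\right) + 18495 = \left(- 3 \left(-53 + 54\right) + 2673\right) + 18495 = \left(\left(-3\right) 1 + 2673\right) + 18495 = \left(-3 + 2673\right) + 18495 = 2670 + 18495 = 21165$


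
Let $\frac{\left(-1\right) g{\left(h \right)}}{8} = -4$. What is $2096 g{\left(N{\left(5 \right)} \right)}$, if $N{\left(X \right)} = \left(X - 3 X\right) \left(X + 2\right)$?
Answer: $67072$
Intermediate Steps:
$N{\left(X \right)} = - 2 X \left(2 + X\right)$
$g{\left(h \right)} = 32$ ($g{\left(h \right)} = \left(-8\right) \left(-4\right) = 32$)
$2096 g{\left(N{\left(5 \right)} \right)} = 2096 \cdot 32 = 67072$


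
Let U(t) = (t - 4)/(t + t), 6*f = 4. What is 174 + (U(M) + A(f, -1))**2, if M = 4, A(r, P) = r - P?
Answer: 1591/9 ≈ 176.78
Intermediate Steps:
f = 2/3 (f = (1/6)*4 = 2/3 ≈ 0.66667)
U(t) = (-4 + t)/(2*t) (U(t) = (-4 + t)/((2*t)) = (-4 + t)*(1/(2*t)) = (-4 + t)/(2*t))
174 + (U(M) + A(f, -1))**2 = 174 + ((1/2)*(-4 + 4)/4 + (2/3 - 1*(-1)))**2 = 174 + ((1/2)*(1/4)*0 + (2/3 + 1))**2 = 174 + (0 + 5/3)**2 = 174 + (5/3)**2 = 174 + 25/9 = 1591/9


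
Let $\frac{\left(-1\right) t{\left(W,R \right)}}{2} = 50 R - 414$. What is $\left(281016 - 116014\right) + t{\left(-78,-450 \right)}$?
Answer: $210830$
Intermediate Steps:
$t{\left(W,R \right)} = 828 - 100 R$ ($t{\left(W,R \right)} = - 2 \left(50 R - 414\right) = - 2 \left(-414 + 50 R\right) = 828 - 100 R$)
$\left(281016 - 116014\right) + t{\left(-78,-450 \right)} = \left(281016 - 116014\right) + \left(828 - -45000\right) = 165002 + \left(828 + 45000\right) = 165002 + 45828 = 210830$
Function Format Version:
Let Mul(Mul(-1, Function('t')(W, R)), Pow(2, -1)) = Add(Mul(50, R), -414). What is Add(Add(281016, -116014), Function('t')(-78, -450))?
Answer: 210830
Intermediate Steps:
Function('t')(W, R) = Add(828, Mul(-100, R)) (Function('t')(W, R) = Mul(-2, Add(Mul(50, R), -414)) = Mul(-2, Add(-414, Mul(50, R))) = Add(828, Mul(-100, R)))
Add(Add(281016, -116014), Function('t')(-78, -450)) = Add(Add(281016, -116014), Add(828, Mul(-100, -450))) = Add(165002, Add(828, 45000)) = Add(165002, 45828) = 210830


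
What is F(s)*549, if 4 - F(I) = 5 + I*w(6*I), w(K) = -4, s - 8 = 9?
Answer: 36783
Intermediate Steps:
s = 17 (s = 8 + 9 = 17)
F(I) = -1 + 4*I (F(I) = 4 - (5 + I*(-4)) = 4 - (5 - 4*I) = 4 + (-5 + 4*I) = -1 + 4*I)
F(s)*549 = (-1 + 4*17)*549 = (-1 + 68)*549 = 67*549 = 36783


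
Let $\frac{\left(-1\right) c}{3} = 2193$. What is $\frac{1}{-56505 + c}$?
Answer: $- \frac{1}{63084} \approx -1.5852 \cdot 10^{-5}$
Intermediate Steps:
$c = -6579$ ($c = \left(-3\right) 2193 = -6579$)
$\frac{1}{-56505 + c} = \frac{1}{-56505 - 6579} = \frac{1}{-63084} = - \frac{1}{63084}$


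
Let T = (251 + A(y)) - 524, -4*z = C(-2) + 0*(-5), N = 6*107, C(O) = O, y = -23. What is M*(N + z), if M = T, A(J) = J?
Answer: -190180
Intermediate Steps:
N = 642
z = 1/2 (z = -(-2 + 0*(-5))/4 = -(-2 + 0)/4 = -1/4*(-2) = 1/2 ≈ 0.50000)
T = -296 (T = (251 - 23) - 524 = 228 - 524 = -296)
M = -296
M*(N + z) = -296*(642 + 1/2) = -296*1285/2 = -190180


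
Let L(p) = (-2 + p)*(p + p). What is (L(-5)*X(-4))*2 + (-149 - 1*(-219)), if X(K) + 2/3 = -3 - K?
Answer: 350/3 ≈ 116.67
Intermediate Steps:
L(p) = 2*p*(-2 + p) (L(p) = (-2 + p)*(2*p) = 2*p*(-2 + p))
X(K) = -11/3 - K (X(K) = -⅔ + (-3 - K) = -11/3 - K)
(L(-5)*X(-4))*2 + (-149 - 1*(-219)) = ((2*(-5)*(-2 - 5))*(-11/3 - 1*(-4)))*2 + (-149 - 1*(-219)) = ((2*(-5)*(-7))*(-11/3 + 4))*2 + (-149 + 219) = (70*(⅓))*2 + 70 = (70/3)*2 + 70 = 140/3 + 70 = 350/3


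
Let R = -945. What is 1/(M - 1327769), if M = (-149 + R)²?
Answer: -1/130933 ≈ -7.6375e-6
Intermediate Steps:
M = 1196836 (M = (-149 - 945)² = (-1094)² = 1196836)
1/(M - 1327769) = 1/(1196836 - 1327769) = 1/(-130933) = -1/130933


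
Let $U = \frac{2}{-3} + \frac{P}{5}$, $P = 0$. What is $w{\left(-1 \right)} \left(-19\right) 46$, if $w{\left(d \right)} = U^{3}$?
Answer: $\frac{6992}{27} \approx 258.96$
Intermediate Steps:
$U = - \frac{2}{3}$ ($U = \frac{2}{-3} + \frac{0}{5} = 2 \left(- \frac{1}{3}\right) + 0 \cdot \frac{1}{5} = - \frac{2}{3} + 0 = - \frac{2}{3} \approx -0.66667$)
$w{\left(d \right)} = - \frac{8}{27}$ ($w{\left(d \right)} = \left(- \frac{2}{3}\right)^{3} = - \frac{8}{27}$)
$w{\left(-1 \right)} \left(-19\right) 46 = \left(- \frac{8}{27}\right) \left(-19\right) 46 = \frac{152}{27} \cdot 46 = \frac{6992}{27}$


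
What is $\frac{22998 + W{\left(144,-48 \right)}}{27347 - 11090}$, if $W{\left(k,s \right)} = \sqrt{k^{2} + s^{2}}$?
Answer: $\frac{7666}{5419} + \frac{16 \sqrt{10}}{5419} \approx 1.424$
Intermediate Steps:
$\frac{22998 + W{\left(144,-48 \right)}}{27347 - 11090} = \frac{22998 + \sqrt{144^{2} + \left(-48\right)^{2}}}{27347 - 11090} = \frac{22998 + \sqrt{20736 + 2304}}{16257} = \left(22998 + \sqrt{23040}\right) \frac{1}{16257} = \left(22998 + 48 \sqrt{10}\right) \frac{1}{16257} = \frac{7666}{5419} + \frac{16 \sqrt{10}}{5419}$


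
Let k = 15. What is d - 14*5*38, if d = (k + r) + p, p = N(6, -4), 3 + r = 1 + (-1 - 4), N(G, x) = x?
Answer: -2656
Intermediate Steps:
r = -7 (r = -3 + (1 + (-1 - 4)) = -3 + (1 - 5) = -3 - 4 = -7)
p = -4
d = 4 (d = (15 - 7) - 4 = 8 - 4 = 4)
d - 14*5*38 = 4 - 14*5*38 = 4 - 70*38 = 4 - 2660 = -2656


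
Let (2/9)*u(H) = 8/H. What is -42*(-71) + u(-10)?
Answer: 14892/5 ≈ 2978.4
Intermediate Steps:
u(H) = 36/H (u(H) = 9*(8/H)/2 = 36/H)
-42*(-71) + u(-10) = -42*(-71) + 36/(-10) = 2982 + 36*(-1/10) = 2982 - 18/5 = 14892/5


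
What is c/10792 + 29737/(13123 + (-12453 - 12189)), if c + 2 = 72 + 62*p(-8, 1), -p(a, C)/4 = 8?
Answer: -171484535/62156524 ≈ -2.7589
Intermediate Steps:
p(a, C) = -32 (p(a, C) = -4*8 = -32)
c = -1914 (c = -2 + (72 + 62*(-32)) = -2 + (72 - 1984) = -2 - 1912 = -1914)
c/10792 + 29737/(13123 + (-12453 - 12189)) = -1914/10792 + 29737/(13123 + (-12453 - 12189)) = -1914*1/10792 + 29737/(13123 - 24642) = -957/5396 + 29737/(-11519) = -957/5396 + 29737*(-1/11519) = -957/5396 - 29737/11519 = -171484535/62156524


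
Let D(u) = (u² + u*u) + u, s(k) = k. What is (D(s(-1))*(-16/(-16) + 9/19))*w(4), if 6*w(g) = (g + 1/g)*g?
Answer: 238/57 ≈ 4.1754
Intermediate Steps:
D(u) = u + 2*u² (D(u) = (u² + u²) + u = 2*u² + u = u + 2*u²)
w(g) = g*(g + 1/g)/6 (w(g) = ((g + 1/g)*g)/6 = (g*(g + 1/g))/6 = g*(g + 1/g)/6)
(D(s(-1))*(-16/(-16) + 9/19))*w(4) = ((-(1 + 2*(-1)))*(-16/(-16) + 9/19))*(⅙ + (⅙)*4²) = ((-(1 - 2))*(-16*(-1/16) + 9*(1/19)))*(⅙ + (⅙)*16) = ((-1*(-1))*(1 + 9/19))*(⅙ + 8/3) = (1*(28/19))*(17/6) = (28/19)*(17/6) = 238/57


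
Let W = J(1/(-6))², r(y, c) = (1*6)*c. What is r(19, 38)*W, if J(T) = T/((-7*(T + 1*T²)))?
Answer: 8208/1225 ≈ 6.7004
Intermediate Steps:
r(y, c) = 6*c
J(T) = T/(-7*T - 7*T²) (J(T) = T/((-7*(T + T²))) = T/(-7*T - 7*T²))
W = 36/1225 (W = (-1/(7 + 7*(1/(-6))))² = (-1/(7 + 7*(1*(-⅙))))² = (-1/(7 + 7*(-⅙)))² = (-1/(7 - 7/6))² = (-1/35/6)² = (-1*6/35)² = (-6/35)² = 36/1225 ≈ 0.029388)
r(19, 38)*W = (6*38)*(36/1225) = 228*(36/1225) = 8208/1225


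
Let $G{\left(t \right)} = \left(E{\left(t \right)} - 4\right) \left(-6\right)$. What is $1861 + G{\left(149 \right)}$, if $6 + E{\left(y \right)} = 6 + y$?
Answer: $991$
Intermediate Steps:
$E{\left(y \right)} = y$ ($E{\left(y \right)} = -6 + \left(6 + y\right) = y$)
$G{\left(t \right)} = 24 - 6 t$ ($G{\left(t \right)} = \left(t - 4\right) \left(-6\right) = \left(-4 + t\right) \left(-6\right) = 24 - 6 t$)
$1861 + G{\left(149 \right)} = 1861 + \left(24 - 894\right) = 1861 - 870 = 991$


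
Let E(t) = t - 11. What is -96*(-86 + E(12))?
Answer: 8160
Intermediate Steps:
E(t) = -11 + t
-96*(-86 + E(12)) = -96*(-86 + (-11 + 12)) = -96*(-86 + 1) = -96*(-85) = 8160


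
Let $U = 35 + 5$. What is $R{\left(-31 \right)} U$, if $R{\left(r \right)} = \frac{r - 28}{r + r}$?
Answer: $\frac{1180}{31} \approx 38.065$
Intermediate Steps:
$U = 40$
$R{\left(r \right)} = \frac{-28 + r}{2 r}$
$R{\left(-31 \right)} U = \frac{-28 - 31}{2 \left(-31\right)} 40 = \frac{1}{2} \left(- \frac{1}{31}\right) \left(-59\right) 40 = \frac{59}{62} \cdot 40 = \frac{1180}{31}$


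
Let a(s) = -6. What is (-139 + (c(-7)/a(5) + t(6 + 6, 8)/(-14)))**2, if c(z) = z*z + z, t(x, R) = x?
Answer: 1056784/49 ≈ 21567.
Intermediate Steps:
c(z) = z + z**2 (c(z) = z**2 + z = z + z**2)
(-139 + (c(-7)/a(5) + t(6 + 6, 8)/(-14)))**2 = (-139 + (-7*(1 - 7)/(-6) + (6 + 6)/(-14)))**2 = (-139 + (-7*(-6)*(-1/6) + 12*(-1/14)))**2 = (-139 + (42*(-1/6) - 6/7))**2 = (-139 + (-7 - 6/7))**2 = (-139 - 55/7)**2 = (-1028/7)**2 = 1056784/49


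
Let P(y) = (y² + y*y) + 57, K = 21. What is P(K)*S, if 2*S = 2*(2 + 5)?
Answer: 6573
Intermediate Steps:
P(y) = 57 + 2*y² (P(y) = (y² + y²) + 57 = 2*y² + 57 = 57 + 2*y²)
S = 7 (S = (2*(2 + 5))/2 = (2*7)/2 = (½)*14 = 7)
P(K)*S = (57 + 2*21²)*7 = (57 + 2*441)*7 = (57 + 882)*7 = 939*7 = 6573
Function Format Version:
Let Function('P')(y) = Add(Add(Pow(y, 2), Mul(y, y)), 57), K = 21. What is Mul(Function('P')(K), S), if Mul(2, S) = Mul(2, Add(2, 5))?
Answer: 6573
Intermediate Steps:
Function('P')(y) = Add(57, Mul(2, Pow(y, 2))) (Function('P')(y) = Add(Add(Pow(y, 2), Pow(y, 2)), 57) = Add(Mul(2, Pow(y, 2)), 57) = Add(57, Mul(2, Pow(y, 2))))
S = 7 (S = Mul(Rational(1, 2), Mul(2, Add(2, 5))) = Mul(Rational(1, 2), Mul(2, 7)) = Mul(Rational(1, 2), 14) = 7)
Mul(Function('P')(K), S) = Mul(Add(57, Mul(2, Pow(21, 2))), 7) = Mul(Add(57, Mul(2, 441)), 7) = Mul(Add(57, 882), 7) = Mul(939, 7) = 6573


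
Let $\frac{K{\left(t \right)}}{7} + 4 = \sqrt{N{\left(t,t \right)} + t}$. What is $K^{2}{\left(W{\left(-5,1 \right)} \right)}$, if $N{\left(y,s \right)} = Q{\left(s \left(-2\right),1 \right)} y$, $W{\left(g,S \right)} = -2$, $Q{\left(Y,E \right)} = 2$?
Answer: $490 - 392 i \sqrt{6} \approx 490.0 - 960.2 i$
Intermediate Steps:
$N{\left(y,s \right)} = 2 y$
$K{\left(t \right)} = -28 + 7 \sqrt{3} \sqrt{t}$ ($K{\left(t \right)} = -28 + 7 \sqrt{2 t + t} = -28 + 7 \sqrt{3 t} = -28 + 7 \sqrt{3} \sqrt{t}$)
$K^{2}{\left(W{\left(-5,1 \right)} \right)} = \left(-28 + 7 \sqrt{3} \sqrt{-2}\right)^{2} = \left(-28 + 7 \sqrt{3} i \sqrt{2}\right)^{2} = \left(-28 + 7 i \sqrt{6}\right)^{2}$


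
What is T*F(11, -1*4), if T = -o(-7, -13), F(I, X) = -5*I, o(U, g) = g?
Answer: -715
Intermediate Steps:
T = 13 (T = -1*(-13) = 13)
T*F(11, -1*4) = 13*(-5*11) = 13*(-55) = -715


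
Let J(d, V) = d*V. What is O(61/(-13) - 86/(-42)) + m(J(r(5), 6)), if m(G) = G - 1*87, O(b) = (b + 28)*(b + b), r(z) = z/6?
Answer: -16106746/74529 ≈ -216.11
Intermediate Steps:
r(z) = z/6 (r(z) = z*(1/6) = z/6)
O(b) = 2*b*(28 + b) (O(b) = (28 + b)*(2*b) = 2*b*(28 + b))
J(d, V) = V*d
m(G) = -87 + G (m(G) = G - 87 = -87 + G)
O(61/(-13) - 86/(-42)) + m(J(r(5), 6)) = 2*(61/(-13) - 86/(-42))*(28 + (61/(-13) - 86/(-42))) + (-87 + 6*((1/6)*5)) = 2*(61*(-1/13) - 86*(-1/42))*(28 + (61*(-1/13) - 86*(-1/42))) + (-87 + 6*(5/6)) = 2*(-61/13 + 43/21)*(28 + (-61/13 + 43/21)) + (-87 + 5) = 2*(-722/273)*(28 - 722/273) - 82 = 2*(-722/273)*(6922/273) - 82 = -9995368/74529 - 82 = -16106746/74529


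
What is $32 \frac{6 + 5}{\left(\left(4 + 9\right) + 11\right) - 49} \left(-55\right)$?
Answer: $\frac{3872}{5} \approx 774.4$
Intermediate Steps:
$32 \frac{6 + 5}{\left(\left(4 + 9\right) + 11\right) - 49} \left(-55\right) = 32 \frac{11}{\left(13 + 11\right) - 49} \left(-55\right) = 32 \frac{11}{24 - 49} \left(-55\right) = 32 \frac{11}{-25} \left(-55\right) = 32 \cdot 11 \left(- \frac{1}{25}\right) \left(-55\right) = 32 \left(- \frac{11}{25}\right) \left(-55\right) = \left(- \frac{352}{25}\right) \left(-55\right) = \frac{3872}{5}$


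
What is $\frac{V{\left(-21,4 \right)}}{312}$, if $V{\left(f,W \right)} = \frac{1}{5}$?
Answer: $\frac{1}{1560} \approx 0.00064103$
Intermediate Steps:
$V{\left(f,W \right)} = \frac{1}{5}$
$\frac{V{\left(-21,4 \right)}}{312} = \frac{1}{5 \cdot 312} = \frac{1}{5} \cdot \frac{1}{312} = \frac{1}{1560}$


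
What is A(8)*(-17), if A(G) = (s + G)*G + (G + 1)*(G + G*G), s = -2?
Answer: -11832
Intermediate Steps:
A(G) = G*(-2 + G) + (1 + G)*(G + G²) (A(G) = (-2 + G)*G + (G + 1)*(G + G*G) = G*(-2 + G) + (1 + G)*(G + G²))
A(8)*(-17) = (8*(-1 + 8² + 3*8))*(-17) = (8*(-1 + 64 + 24))*(-17) = (8*87)*(-17) = 696*(-17) = -11832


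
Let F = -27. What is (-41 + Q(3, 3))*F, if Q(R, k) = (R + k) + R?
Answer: 864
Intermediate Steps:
Q(R, k) = k + 2*R
(-41 + Q(3, 3))*F = (-41 + (3 + 2*3))*(-27) = (-41 + (3 + 6))*(-27) = (-41 + 9)*(-27) = -32*(-27) = 864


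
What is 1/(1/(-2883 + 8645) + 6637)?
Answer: 5762/38242395 ≈ 0.00015067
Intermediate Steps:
1/(1/(-2883 + 8645) + 6637) = 1/(1/5762 + 6637) = 1/(38242395/5762) = 5762/38242395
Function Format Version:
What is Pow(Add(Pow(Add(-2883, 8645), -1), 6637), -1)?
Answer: Rational(5762, 38242395) ≈ 0.00015067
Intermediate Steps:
Pow(Add(Pow(Add(-2883, 8645), -1), 6637), -1) = Pow(Add(Pow(5762, -1), 6637), -1) = Pow(Add(Rational(1, 5762), 6637), -1) = Pow(Rational(38242395, 5762), -1) = Rational(5762, 38242395)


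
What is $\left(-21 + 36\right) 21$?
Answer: $315$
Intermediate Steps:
$\left(-21 + 36\right) 21 = 15 \cdot 21 = 315$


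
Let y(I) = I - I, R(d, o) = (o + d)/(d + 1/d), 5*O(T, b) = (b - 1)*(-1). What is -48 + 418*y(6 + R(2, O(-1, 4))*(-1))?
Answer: -48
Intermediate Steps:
O(T, b) = 1/5 - b/5 (O(T, b) = ((b - 1)*(-1))/5 = ((-1 + b)*(-1))/5 = (1 - b)/5 = 1/5 - b/5)
R(d, o) = (d + o)/(d + 1/d)
y(I) = 0
-48 + 418*y(6 + R(2, O(-1, 4))*(-1)) = -48 + 418*0 = -48 + 0 = -48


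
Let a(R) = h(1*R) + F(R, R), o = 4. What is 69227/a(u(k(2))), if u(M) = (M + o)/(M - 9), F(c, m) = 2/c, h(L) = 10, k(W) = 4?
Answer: 276908/35 ≈ 7911.7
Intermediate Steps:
u(M) = (4 + M)/(-9 + M) (u(M) = (M + 4)/(M - 9) = (4 + M)/(-9 + M))
a(R) = 10 + 2/R
69227/a(u(k(2))) = 69227/(10 + 2/(((4 + 4)/(-9 + 4)))) = 69227/(10 + 2/((8/(-5)))) = 69227/(10 + 2/((-⅕*8))) = 69227/(10 + 2/(-8/5)) = 69227/(10 + 2*(-5/8)) = 69227/(10 - 5/4) = 69227/(35/4) = 69227*(4/35) = 276908/35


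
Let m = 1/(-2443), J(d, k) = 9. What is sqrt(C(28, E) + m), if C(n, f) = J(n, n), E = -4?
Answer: sqrt(53711798)/2443 ≈ 2.9999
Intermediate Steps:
C(n, f) = 9
m = -1/2443 ≈ -0.00040933
sqrt(C(28, E) + m) = sqrt(9 - 1/2443) = sqrt(21986/2443) = sqrt(53711798)/2443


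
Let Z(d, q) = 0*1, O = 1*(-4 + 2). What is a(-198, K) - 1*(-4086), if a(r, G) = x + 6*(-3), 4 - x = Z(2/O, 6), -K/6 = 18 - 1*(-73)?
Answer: 4072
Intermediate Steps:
K = -546 (K = -6*(18 - 1*(-73)) = -6*(18 + 73) = -6*91 = -546)
O = -2 (O = 1*(-2) = -2)
Z(d, q) = 0
x = 4 (x = 4 - 1*0 = 4 + 0 = 4)
a(r, G) = -14 (a(r, G) = 4 + 6*(-3) = 4 - 18 = -14)
a(-198, K) - 1*(-4086) = -14 - 1*(-4086) = -14 + 4086 = 4072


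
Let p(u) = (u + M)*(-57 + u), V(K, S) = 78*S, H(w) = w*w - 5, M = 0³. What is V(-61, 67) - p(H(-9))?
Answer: 3782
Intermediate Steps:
M = 0
H(w) = -5 + w² (H(w) = w² - 5 = -5 + w²)
p(u) = u*(-57 + u) (p(u) = (u + 0)*(-57 + u) = u*(-57 + u))
V(-61, 67) - p(H(-9)) = 78*67 - (-5 + (-9)²)*(-57 + (-5 + (-9)²)) = 5226 - (-5 + 81)*(-57 + (-5 + 81)) = 5226 - 76*(-57 + 76) = 5226 - 76*19 = 5226 - 1*1444 = 5226 - 1444 = 3782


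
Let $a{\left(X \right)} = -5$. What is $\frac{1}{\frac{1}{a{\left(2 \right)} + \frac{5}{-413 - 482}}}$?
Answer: $- \frac{896}{179} \approx -5.0056$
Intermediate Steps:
$\frac{1}{\frac{1}{a{\left(2 \right)} + \frac{5}{-413 - 482}}} = \frac{1}{\frac{1}{-5 + \frac{5}{-413 - 482}}} = \frac{1}{\frac{1}{-5 + \frac{5}{-895}}} = \frac{1}{\frac{1}{-5 + 5 \left(- \frac{1}{895}\right)}} = \frac{1}{\frac{1}{-5 - \frac{1}{179}}} = \frac{1}{\frac{1}{- \frac{896}{179}}} = \frac{1}{- \frac{179}{896}} = - \frac{896}{179}$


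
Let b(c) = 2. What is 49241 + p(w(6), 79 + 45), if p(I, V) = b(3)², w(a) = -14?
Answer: 49245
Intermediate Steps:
p(I, V) = 4 (p(I, V) = 2² = 4)
49241 + p(w(6), 79 + 45) = 49241 + 4 = 49245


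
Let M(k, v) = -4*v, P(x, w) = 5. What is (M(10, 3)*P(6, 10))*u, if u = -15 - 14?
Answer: 1740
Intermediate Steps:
u = -29
(M(10, 3)*P(6, 10))*u = (-4*3*5)*(-29) = -12*5*(-29) = -60*(-29) = 1740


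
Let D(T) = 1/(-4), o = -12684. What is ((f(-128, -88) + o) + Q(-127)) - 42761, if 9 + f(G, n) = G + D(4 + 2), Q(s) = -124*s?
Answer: -159337/4 ≈ -39834.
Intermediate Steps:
D(T) = -¼
f(G, n) = -37/4 + G (f(G, n) = -9 + (G - ¼) = -9 + (-¼ + G) = -37/4 + G)
((f(-128, -88) + o) + Q(-127)) - 42761 = (((-37/4 - 128) - 12684) - 124*(-127)) - 42761 = ((-549/4 - 12684) + 15748) - 42761 = (-51285/4 + 15748) - 42761 = 11707/4 - 42761 = -159337/4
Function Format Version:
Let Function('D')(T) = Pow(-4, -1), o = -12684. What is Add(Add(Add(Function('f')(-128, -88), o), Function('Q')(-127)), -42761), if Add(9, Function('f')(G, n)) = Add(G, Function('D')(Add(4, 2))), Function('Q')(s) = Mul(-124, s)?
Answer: Rational(-159337, 4) ≈ -39834.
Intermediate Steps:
Function('D')(T) = Rational(-1, 4)
Function('f')(G, n) = Add(Rational(-37, 4), G) (Function('f')(G, n) = Add(-9, Add(G, Rational(-1, 4))) = Add(-9, Add(Rational(-1, 4), G)) = Add(Rational(-37, 4), G))
Add(Add(Add(Function('f')(-128, -88), o), Function('Q')(-127)), -42761) = Add(Add(Add(Add(Rational(-37, 4), -128), -12684), Mul(-124, -127)), -42761) = Add(Add(Add(Rational(-549, 4), -12684), 15748), -42761) = Add(Add(Rational(-51285, 4), 15748), -42761) = Add(Rational(11707, 4), -42761) = Rational(-159337, 4)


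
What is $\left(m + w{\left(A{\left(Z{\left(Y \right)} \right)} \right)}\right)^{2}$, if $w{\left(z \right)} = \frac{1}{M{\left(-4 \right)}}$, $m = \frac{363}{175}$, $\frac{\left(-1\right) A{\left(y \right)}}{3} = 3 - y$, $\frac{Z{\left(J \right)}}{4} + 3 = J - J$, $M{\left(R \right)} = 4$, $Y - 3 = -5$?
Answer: $\frac{2647129}{490000} \approx 5.4023$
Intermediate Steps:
$Y = -2$ ($Y = 3 - 5 = -2$)
$Z{\left(J \right)} = -12$ ($Z{\left(J \right)} = -12 + 4 \left(J - J\right) = -12 + 4 \cdot 0 = -12 + 0 = -12$)
$A{\left(y \right)} = -9 + 3 y$ ($A{\left(y \right)} = - 3 \left(3 - y\right) = -9 + 3 y$)
$m = \frac{363}{175}$ ($m = 363 \cdot \frac{1}{175} = \frac{363}{175} \approx 2.0743$)
$w{\left(z \right)} = \frac{1}{4}$
$\left(m + w{\left(A{\left(Z{\left(Y \right)} \right)} \right)}\right)^{2} = \left(\frac{363}{175} + \frac{1}{4}\right)^{2} = \left(\frac{1627}{700}\right)^{2} = \frac{2647129}{490000}$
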